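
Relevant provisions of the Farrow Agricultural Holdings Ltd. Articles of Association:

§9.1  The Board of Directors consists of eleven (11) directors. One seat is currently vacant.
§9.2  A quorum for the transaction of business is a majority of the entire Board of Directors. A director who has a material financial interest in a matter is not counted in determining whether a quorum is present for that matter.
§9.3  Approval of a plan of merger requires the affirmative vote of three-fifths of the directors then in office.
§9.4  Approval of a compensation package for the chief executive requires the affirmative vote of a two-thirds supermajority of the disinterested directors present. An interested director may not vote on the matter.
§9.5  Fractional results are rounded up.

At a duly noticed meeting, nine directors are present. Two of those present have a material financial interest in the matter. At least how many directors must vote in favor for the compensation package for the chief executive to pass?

5

The compensation package for the chief executive requires two-thirds of the disinterested directors present (9 − 2 = 7).
2/3 of 7 = 4.67, rounded up to 5.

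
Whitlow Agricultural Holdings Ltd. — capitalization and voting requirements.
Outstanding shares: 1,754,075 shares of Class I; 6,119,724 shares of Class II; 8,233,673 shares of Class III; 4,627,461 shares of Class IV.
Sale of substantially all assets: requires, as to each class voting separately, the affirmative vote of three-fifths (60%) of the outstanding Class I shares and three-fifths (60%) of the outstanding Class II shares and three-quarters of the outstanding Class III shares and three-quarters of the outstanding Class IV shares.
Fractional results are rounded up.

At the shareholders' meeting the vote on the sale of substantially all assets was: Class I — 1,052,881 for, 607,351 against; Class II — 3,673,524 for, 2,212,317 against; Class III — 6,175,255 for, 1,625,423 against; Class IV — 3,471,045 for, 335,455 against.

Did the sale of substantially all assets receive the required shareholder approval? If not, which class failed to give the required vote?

Approved — every class gave the required vote.

Class I: 3/5 of 1754075 = 1052445; 1,052,445 required, 1,052,881 in favor — approved.
Class II: 3/5 of 6119724 = 3671834.40, rounded up to 3671835; 3,671,835 required, 3,673,524 in favor — approved.
Class III: 3/4 of 8233673 = 6175254.75, rounded up to 6175255; 6,175,255 required, 6,175,255 in favor — approved.
Class IV: 3/4 of 4627461 = 3470595.75, rounded up to 3470596; 3,470,596 required, 3,471,045 in favor — approved.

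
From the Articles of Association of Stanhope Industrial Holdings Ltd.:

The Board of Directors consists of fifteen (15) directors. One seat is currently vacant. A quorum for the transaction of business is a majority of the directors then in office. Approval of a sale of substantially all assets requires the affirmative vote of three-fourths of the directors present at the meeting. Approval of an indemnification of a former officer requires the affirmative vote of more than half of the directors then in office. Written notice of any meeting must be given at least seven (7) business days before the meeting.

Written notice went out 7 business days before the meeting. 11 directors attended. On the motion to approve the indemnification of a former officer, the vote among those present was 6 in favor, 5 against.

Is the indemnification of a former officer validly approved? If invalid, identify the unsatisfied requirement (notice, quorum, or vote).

Notice: 7 business days given; 7 required (7 ≥ 7). Satisfied.
Quorum: 11 present; quorum is 8. Satisfied.
Vote: the indemnification of a former officer requires a majority of the directors then in office (14). A majority of 14 is 8, so 8 affirmative votes are needed; 6 voted in favor. Not satisfied.

Invalid — vote requirement not satisfied.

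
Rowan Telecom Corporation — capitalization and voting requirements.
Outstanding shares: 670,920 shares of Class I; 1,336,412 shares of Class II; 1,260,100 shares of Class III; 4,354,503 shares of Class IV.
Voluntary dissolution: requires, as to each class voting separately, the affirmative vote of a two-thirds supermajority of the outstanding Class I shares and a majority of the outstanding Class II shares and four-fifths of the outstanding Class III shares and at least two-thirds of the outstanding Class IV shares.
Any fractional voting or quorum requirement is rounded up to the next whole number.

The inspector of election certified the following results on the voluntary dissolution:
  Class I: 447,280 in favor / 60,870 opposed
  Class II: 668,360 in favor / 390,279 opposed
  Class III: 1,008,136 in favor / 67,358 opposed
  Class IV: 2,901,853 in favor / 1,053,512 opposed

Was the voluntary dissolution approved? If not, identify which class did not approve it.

Class I: 2/3 of 670920 = 447280; 447,280 required, 447,280 in favor — approved.
Class II: a majority of 1336412 is 668207; 668,207 required, 668,360 in favor — approved.
Class III: 4/5 of 1260100 = 1008080; 1,008,080 required, 1,008,136 in favor — approved.
Class IV: 2/3 of 4354503 = 2903002; 2,903,002 required, 2,901,853 in favor — not approved.

Not approved — the Class IV shares did not give the required vote.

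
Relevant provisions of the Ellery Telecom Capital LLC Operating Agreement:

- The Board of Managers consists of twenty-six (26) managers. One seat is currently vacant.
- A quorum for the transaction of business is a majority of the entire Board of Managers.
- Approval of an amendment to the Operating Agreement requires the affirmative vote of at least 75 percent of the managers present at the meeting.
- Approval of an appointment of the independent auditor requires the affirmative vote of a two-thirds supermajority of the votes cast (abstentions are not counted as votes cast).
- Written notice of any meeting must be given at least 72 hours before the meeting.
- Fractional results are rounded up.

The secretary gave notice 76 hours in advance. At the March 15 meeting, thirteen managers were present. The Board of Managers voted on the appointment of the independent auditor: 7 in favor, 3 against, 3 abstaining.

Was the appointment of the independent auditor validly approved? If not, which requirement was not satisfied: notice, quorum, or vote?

Invalid — quorum requirement not satisfied.

Notice: 76 hours given; 72 required (76 ≥ 72). Satisfied.
Quorum: 13 present; quorum is 14. Not satisfied.
Vote: the appointment of the independent auditor requires two-thirds of the votes cast (13 present − 3 abstaining = 10). 2/3 of 10 = 6.67, rounded up to 7, so 7 affirmative votes are needed; 7 voted in favor. Satisfied. (Moot — without a quorum no business can be validly transacted.)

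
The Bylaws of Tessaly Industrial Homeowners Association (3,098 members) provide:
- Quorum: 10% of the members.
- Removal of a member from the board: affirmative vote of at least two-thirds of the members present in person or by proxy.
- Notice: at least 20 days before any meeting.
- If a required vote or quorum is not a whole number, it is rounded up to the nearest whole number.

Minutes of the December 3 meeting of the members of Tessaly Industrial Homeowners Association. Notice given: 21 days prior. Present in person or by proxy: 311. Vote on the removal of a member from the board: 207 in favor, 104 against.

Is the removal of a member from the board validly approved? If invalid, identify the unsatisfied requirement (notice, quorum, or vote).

Notice: 21 days given; 20 required. Satisfied.
Quorum: 10% of 3,098 = 309.80, rounded up to 310; 311 present. Satisfied.
Vote: requires two-thirds of those present (311); 2/3 of 311 = 207.33, rounded up to 208, so 208 needed; 207 in favor. Not satisfied.

Invalid — vote requirement not satisfied.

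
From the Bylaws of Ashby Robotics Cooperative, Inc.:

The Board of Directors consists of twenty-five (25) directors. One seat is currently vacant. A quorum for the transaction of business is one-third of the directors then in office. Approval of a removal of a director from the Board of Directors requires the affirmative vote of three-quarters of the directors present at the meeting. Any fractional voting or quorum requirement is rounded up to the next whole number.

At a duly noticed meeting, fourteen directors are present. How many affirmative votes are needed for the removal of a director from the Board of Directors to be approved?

11

The removal of a director from the Board of Directors requires three-fourths of the directors present (14).
3/4 of 14 = 10.50, rounded up to 11.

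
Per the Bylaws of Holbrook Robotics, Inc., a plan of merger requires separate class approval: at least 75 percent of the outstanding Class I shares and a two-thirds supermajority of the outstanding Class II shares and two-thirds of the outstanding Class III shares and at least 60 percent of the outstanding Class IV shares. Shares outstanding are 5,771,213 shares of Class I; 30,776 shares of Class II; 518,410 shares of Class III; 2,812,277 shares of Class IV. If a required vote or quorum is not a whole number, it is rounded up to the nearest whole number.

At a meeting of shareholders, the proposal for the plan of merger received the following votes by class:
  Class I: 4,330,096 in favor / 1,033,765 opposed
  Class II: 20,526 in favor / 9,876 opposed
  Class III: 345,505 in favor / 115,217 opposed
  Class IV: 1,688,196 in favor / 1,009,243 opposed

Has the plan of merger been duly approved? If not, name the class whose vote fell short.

Not approved — the Class III shares did not give the required vote.

Class I: 3/4 of 5771213 = 4328409.75, rounded up to 4328410; 4,328,410 required, 4,330,096 in favor — approved.
Class II: 2/3 of 30776 = 20517.33, rounded up to 20518; 20,518 required, 20,526 in favor — approved.
Class III: 2/3 of 518410 = 345606.67, rounded up to 345607; 345,607 required, 345,505 in favor — not approved.
Class IV: 3/5 of 2812277 = 1687366.20, rounded up to 1687367; 1,687,367 required, 1,688,196 in favor — approved.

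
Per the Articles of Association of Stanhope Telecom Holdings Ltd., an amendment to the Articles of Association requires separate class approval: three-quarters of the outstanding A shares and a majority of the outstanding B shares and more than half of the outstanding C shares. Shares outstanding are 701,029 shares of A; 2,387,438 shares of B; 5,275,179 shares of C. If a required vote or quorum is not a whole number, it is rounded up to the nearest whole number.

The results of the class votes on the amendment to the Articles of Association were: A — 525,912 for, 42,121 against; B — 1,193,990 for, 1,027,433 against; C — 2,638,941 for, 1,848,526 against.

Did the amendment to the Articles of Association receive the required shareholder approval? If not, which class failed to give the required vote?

A: 3/4 of 701029 = 525771.75, rounded up to 525772; 525,772 required, 525,912 in favor — approved.
B: a majority of 2387438 is 1193720; 1,193,720 required, 1,193,990 in favor — approved.
C: a majority of 5275179 is 2637590; 2,637,590 required, 2,638,941 in favor — approved.

Approved — every class gave the required vote.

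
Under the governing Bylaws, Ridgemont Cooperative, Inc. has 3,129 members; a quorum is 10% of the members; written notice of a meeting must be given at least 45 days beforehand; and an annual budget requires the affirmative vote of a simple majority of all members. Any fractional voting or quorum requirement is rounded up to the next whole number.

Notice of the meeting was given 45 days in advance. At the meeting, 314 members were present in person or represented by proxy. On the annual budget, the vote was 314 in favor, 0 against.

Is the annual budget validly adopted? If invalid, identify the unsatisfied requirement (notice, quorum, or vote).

Invalid — vote requirement not satisfied.

Notice: 45 days given; 45 required. Satisfied.
Quorum: 10% of 3,129 = 312.90, rounded up to 313; 314 present. Satisfied.
Vote: requires a majority of all members (3,129); a majority of 3129 is 1565, so 1,565 needed; 314 in favor. Not satisfied.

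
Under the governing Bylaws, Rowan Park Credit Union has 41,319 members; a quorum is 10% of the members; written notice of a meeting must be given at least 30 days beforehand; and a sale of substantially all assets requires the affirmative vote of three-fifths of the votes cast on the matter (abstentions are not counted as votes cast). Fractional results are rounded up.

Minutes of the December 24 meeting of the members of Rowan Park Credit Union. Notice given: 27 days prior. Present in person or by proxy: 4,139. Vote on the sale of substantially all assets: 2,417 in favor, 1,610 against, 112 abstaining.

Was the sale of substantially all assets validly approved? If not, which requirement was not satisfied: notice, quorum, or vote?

Notice: 27 days given; 30 required. Not satisfied.
Quorum: 10% of 41,319 = 4,131.90, rounded up to 4,132; 4,139 present. Satisfied.
Vote: requires three-fifths of the votes cast (4,139 − 112 abstaining = 4,027); 3/5 of 4027 = 2416.20, rounded up to 2417, so 2,417 needed; 2,417 in favor. Satisfied.

Invalid — notice requirement not satisfied.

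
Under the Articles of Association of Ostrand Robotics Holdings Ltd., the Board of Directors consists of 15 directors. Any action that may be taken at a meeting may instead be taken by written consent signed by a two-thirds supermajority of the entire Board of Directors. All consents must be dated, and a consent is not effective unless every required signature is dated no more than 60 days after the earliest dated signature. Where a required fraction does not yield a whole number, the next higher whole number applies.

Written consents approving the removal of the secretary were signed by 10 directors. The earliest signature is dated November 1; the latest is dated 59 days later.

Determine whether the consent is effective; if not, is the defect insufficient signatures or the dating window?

Effective — both the signature and dating-window requirements are satisfied.

Signatures required: a two-thirds supermajority of 15 — 2/3 of 15 = 10, so 10 needed; 10 signed. Sufficient.
Dating window: the latest signature is 59 days after the earliest; the limit is 60 days. Within the window.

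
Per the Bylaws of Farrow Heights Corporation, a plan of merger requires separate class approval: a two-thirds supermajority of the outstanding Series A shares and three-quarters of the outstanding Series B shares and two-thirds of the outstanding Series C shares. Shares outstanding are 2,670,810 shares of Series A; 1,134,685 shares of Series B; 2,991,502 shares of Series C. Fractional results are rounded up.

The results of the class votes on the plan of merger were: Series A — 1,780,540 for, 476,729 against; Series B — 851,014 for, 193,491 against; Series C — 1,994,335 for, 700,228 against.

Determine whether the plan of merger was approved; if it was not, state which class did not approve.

Series A: 2/3 of 2670810 = 1780540; 1,780,540 required, 1,780,540 in favor — approved.
Series B: 3/4 of 1134685 = 851013.75, rounded up to 851014; 851,014 required, 851,014 in favor — approved.
Series C: 2/3 of 2991502 = 1994334.67, rounded up to 1994335; 1,994,335 required, 1,994,335 in favor — approved.

Approved — every class gave the required vote.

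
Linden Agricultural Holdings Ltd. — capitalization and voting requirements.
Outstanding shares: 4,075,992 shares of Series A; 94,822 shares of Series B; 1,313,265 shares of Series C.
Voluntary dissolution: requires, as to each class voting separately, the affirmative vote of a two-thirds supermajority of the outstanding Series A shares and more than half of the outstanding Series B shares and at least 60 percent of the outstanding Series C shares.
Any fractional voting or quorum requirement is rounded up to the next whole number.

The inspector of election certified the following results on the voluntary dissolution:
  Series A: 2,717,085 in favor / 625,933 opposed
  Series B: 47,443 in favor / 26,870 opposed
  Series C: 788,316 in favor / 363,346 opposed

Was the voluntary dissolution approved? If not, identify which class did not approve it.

Not approved — the Series A shares did not give the required vote.

Series A: 2/3 of 4075992 = 2717328; 2,717,328 required, 2,717,085 in favor — not approved.
Series B: a majority of 94822 is 47412; 47,412 required, 47,443 in favor — approved.
Series C: 3/5 of 1313265 = 787959; 787,959 required, 788,316 in favor — approved.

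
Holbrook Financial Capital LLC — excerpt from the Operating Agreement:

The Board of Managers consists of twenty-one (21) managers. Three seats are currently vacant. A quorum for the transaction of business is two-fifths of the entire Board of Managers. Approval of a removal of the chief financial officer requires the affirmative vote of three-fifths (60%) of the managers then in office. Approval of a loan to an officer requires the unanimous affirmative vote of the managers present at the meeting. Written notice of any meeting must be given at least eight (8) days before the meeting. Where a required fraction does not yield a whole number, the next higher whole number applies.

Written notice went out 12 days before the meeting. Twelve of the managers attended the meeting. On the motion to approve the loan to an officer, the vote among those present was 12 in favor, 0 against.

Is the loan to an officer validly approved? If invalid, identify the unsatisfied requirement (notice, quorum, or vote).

Notice: 12 days given; 8 required (12 ≥ 8). Satisfied.
Quorum: 12 present; quorum is 9. Satisfied.
Vote: the loan to an officer requires the unanimous vote of the managers present (12). Unanimous means all 12, so 12 affirmative votes are needed; 12 voted in favor. Satisfied.

Valid — all requirements satisfied.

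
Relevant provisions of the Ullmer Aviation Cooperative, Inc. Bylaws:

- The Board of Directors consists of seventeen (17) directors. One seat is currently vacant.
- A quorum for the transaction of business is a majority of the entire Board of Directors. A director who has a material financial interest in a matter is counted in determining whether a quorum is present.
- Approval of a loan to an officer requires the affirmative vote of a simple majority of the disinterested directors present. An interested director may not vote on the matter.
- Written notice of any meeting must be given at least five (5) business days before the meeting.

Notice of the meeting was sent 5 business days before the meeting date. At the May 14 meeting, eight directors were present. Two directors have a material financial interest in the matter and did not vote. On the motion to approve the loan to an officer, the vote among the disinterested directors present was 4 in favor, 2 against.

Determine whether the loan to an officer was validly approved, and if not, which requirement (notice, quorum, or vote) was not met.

Notice: 5 business days given; 5 required (5 ≥ 5). Satisfied.
Quorum: 8 present (interested directors count toward quorum); quorum is 9. Not satisfied.
Vote: the loan to an officer requires a majority of the disinterested directors present (8 − 2 = 6). A majority of 6 is 4, so 4 affirmative votes are needed; 4 voted in favor. Satisfied. (Moot — without a quorum no business can be validly transacted.)

Invalid — quorum requirement not satisfied.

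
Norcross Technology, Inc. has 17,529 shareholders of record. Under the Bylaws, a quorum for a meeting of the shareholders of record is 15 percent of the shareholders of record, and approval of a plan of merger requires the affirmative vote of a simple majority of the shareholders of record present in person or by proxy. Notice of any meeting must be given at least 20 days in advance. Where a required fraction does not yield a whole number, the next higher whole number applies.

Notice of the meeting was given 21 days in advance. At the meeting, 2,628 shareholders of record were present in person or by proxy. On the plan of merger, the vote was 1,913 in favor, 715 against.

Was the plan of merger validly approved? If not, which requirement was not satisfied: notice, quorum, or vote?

Invalid — quorum requirement not satisfied.

Notice: 21 days given; 20 required. Satisfied.
Quorum: 15% of 17,529 = 2,629.35, rounded up to 2,630; 2,628 present. Not satisfied.
Vote: requires a majority of those present (2,628); a majority of 2628 is 1315, so 1,315 needed; 1,913 in favor. Satisfied.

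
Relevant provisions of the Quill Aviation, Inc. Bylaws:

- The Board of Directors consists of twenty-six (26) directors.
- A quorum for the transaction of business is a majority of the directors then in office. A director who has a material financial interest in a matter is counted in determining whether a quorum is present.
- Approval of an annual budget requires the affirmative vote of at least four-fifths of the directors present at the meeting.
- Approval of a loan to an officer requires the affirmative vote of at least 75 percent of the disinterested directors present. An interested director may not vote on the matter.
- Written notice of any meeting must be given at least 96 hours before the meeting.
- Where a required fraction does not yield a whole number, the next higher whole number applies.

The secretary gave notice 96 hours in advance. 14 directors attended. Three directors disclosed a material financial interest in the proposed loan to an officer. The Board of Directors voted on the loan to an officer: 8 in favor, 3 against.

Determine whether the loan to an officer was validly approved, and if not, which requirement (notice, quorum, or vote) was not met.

Invalid — vote requirement not satisfied.

Notice: 96 hours given; 96 required (96 ≥ 96). Satisfied.
Quorum: 14 present (interested directors count toward quorum); quorum is 14. Satisfied.
Vote: the loan to an officer requires three-fourths of the disinterested directors present (14 − 3 = 11). 3/4 of 11 = 8.25, rounded up to 9, so 9 affirmative votes are needed; 8 voted in favor. Not satisfied.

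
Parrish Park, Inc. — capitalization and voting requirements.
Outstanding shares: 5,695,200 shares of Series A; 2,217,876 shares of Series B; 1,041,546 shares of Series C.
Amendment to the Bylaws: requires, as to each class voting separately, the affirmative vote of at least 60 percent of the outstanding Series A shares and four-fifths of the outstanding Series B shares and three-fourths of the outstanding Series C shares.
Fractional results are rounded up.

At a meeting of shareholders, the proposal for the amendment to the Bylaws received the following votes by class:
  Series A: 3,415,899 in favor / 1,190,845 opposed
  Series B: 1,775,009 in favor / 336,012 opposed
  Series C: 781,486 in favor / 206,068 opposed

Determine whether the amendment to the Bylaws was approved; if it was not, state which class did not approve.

Series A: 3/5 of 5695200 = 3417120; 3,417,120 required, 3,415,899 in favor — not approved.
Series B: 4/5 of 2217876 = 1774300.80, rounded up to 1774301; 1,774,301 required, 1,775,009 in favor — approved.
Series C: 3/4 of 1041546 = 781159.50, rounded up to 781160; 781,160 required, 781,486 in favor — approved.

Not approved — the Series A shares did not give the required vote.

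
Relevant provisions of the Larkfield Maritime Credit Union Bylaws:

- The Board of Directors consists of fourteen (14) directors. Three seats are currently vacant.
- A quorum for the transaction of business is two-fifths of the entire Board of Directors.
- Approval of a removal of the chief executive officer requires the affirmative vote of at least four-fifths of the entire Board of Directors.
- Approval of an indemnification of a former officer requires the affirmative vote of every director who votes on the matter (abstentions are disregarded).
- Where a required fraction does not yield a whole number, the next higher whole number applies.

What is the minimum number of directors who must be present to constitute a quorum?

6

2/5 of 14 = 5.60, rounded up to 6.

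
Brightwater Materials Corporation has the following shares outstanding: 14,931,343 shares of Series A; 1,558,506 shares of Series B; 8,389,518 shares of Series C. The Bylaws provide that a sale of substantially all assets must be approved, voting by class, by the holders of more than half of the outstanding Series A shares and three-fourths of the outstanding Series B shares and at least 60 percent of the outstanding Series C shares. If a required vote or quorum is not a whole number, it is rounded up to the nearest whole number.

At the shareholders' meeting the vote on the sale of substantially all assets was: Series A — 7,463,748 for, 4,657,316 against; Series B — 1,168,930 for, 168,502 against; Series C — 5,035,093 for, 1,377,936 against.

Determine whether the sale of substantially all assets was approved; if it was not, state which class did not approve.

Not approved — the Series A shares did not give the required vote.

Series A: a majority of 14931343 is 7465672; 7,465,672 required, 7,463,748 in favor — not approved.
Series B: 3/4 of 1558506 = 1168879.50, rounded up to 1168880; 1,168,880 required, 1,168,930 in favor — approved.
Series C: 3/5 of 8389518 = 5033710.80, rounded up to 5033711; 5,033,711 required, 5,035,093 in favor — approved.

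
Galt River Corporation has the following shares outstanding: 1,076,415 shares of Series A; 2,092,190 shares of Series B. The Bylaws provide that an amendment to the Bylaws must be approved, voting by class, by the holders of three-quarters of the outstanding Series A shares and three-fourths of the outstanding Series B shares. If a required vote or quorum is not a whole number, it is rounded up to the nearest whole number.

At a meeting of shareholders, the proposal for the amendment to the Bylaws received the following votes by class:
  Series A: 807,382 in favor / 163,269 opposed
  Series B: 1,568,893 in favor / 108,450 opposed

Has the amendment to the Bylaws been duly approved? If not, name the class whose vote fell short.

Series A: 3/4 of 1076415 = 807311.25, rounded up to 807312; 807,312 required, 807,382 in favor — approved.
Series B: 3/4 of 2092190 = 1569142.50, rounded up to 1569143; 1,569,143 required, 1,568,893 in favor — not approved.

Not approved — the Series B shares did not give the required vote.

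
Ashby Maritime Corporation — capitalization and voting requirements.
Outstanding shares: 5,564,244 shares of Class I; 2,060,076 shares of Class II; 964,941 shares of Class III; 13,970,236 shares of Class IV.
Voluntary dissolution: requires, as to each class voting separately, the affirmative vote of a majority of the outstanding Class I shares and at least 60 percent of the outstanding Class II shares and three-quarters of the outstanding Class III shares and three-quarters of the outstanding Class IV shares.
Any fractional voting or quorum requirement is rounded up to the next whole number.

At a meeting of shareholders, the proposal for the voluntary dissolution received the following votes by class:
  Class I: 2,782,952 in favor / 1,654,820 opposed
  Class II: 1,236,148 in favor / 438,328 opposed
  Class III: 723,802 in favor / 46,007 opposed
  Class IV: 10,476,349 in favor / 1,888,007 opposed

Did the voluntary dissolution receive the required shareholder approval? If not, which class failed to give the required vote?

Class I: a majority of 5564244 is 2782123; 2,782,123 required, 2,782,952 in favor — approved.
Class II: 3/5 of 2060076 = 1236045.60, rounded up to 1236046; 1,236,046 required, 1,236,148 in favor — approved.
Class III: 3/4 of 964941 = 723705.75, rounded up to 723706; 723,706 required, 723,802 in favor — approved.
Class IV: 3/4 of 13970236 = 10477677; 10,477,677 required, 10,476,349 in favor — not approved.

Not approved — the Class IV shares did not give the required vote.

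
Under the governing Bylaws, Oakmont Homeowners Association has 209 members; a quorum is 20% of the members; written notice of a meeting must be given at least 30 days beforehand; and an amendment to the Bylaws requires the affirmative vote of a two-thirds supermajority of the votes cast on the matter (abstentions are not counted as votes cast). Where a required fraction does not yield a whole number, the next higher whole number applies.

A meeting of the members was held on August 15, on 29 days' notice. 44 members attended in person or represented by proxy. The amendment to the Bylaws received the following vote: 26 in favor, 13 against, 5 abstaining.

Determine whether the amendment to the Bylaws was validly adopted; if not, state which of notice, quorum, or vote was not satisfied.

Notice: 29 days given; 30 required. Not satisfied.
Quorum: 20% of 209 = 41.80, rounded up to 42; 44 present. Satisfied.
Vote: requires two-thirds of the votes cast (44 − 5 abstaining = 39); 2/3 of 39 = 26, so 26 needed; 26 in favor. Satisfied.

Invalid — notice requirement not satisfied.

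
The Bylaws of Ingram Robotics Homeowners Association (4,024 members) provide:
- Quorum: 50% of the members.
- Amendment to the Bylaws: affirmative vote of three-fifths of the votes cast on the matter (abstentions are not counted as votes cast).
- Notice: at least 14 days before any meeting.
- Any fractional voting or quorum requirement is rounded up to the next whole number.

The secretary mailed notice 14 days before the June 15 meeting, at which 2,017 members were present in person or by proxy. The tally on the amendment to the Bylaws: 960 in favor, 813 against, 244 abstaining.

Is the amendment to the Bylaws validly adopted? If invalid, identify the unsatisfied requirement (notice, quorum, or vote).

Invalid — vote requirement not satisfied.

Notice: 14 days given; 14 required. Satisfied.
Quorum: 50% of 4,024 = 2,012; 2,017 present. Satisfied.
Vote: requires three-fifths of the votes cast (2,017 − 244 abstaining = 1,773); 3/5 of 1773 = 1063.80, rounded up to 1064, so 1,064 needed; 960 in favor. Not satisfied.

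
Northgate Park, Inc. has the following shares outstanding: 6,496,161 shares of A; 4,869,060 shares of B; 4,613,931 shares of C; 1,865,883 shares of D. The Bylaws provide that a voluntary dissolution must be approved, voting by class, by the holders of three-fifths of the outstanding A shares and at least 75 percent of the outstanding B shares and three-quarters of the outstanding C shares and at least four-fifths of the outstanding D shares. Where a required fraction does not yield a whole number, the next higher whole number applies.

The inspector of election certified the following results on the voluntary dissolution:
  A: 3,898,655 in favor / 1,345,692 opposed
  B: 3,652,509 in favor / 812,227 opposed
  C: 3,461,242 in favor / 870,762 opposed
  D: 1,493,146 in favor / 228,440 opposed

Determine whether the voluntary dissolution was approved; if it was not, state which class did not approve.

Approved — every class gave the required vote.

A: 3/5 of 6496161 = 3897696.60, rounded up to 3897697; 3,897,697 required, 3,898,655 in favor — approved.
B: 3/4 of 4869060 = 3651795; 3,651,795 required, 3,652,509 in favor — approved.
C: 3/4 of 4613931 = 3460448.25, rounded up to 3460449; 3,460,449 required, 3,461,242 in favor — approved.
D: 4/5 of 1865883 = 1492706.40, rounded up to 1492707; 1,492,707 required, 1,493,146 in favor — approved.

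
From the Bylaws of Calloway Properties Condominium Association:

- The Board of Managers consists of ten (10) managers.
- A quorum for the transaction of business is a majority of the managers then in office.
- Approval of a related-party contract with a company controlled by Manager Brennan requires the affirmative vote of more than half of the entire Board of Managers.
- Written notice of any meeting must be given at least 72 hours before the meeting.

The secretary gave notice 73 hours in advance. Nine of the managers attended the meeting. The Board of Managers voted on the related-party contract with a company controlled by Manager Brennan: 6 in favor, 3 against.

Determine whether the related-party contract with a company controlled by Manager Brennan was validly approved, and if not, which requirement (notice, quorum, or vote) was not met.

Notice: 73 hours given; 72 required (73 ≥ 72). Satisfied.
Quorum: 9 present; quorum is 6. Satisfied.
Vote: the related-party contract with a company controlled by Manager Brennan requires a majority of the entire Board of Managers (10). A majority of 10 is 6, so 6 affirmative votes are needed; 6 voted in favor. Satisfied.

Valid — all requirements satisfied.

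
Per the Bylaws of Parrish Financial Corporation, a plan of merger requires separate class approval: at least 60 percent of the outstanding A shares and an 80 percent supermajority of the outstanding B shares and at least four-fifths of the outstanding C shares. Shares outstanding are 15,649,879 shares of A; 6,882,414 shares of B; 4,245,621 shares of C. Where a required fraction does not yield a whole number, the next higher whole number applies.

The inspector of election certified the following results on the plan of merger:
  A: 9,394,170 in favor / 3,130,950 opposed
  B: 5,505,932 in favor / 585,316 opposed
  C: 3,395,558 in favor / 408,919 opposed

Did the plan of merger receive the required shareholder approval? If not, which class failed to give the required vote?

Not approved — the C shares did not give the required vote.

A: 3/5 of 15649879 = 9389927.40, rounded up to 9389928; 9,389,928 required, 9,394,170 in favor — approved.
B: 4/5 of 6882414 = 5505931.20, rounded up to 5505932; 5,505,932 required, 5,505,932 in favor — approved.
C: 4/5 of 4245621 = 3396496.80, rounded up to 3396497; 3,396,497 required, 3,395,558 in favor — not approved.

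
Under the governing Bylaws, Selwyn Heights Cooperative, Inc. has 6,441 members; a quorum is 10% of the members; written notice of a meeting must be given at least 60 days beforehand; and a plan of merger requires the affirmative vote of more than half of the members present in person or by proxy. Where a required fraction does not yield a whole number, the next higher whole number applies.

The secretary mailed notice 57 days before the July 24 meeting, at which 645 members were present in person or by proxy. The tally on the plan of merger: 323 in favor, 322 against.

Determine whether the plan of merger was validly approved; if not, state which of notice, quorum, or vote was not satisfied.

Notice: 57 days given; 60 required. Not satisfied.
Quorum: 10% of 6,441 = 644.10, rounded up to 645; 645 present. Satisfied.
Vote: requires a majority of those present (645); a majority of 645 is 323, so 323 needed; 323 in favor. Satisfied.

Invalid — notice requirement not satisfied.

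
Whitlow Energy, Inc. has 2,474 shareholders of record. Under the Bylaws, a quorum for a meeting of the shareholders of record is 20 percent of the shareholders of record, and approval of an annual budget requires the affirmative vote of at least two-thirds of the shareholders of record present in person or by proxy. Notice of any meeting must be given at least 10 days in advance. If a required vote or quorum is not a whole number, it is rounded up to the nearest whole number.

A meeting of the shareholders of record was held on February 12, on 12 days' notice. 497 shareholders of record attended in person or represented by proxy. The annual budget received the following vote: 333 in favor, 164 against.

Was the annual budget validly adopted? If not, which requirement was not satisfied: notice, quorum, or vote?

Notice: 12 days given; 10 required. Satisfied.
Quorum: 20% of 2,474 = 494.80, rounded up to 495; 497 present. Satisfied.
Vote: requires two-thirds of those present (497); 2/3 of 497 = 331.33, rounded up to 332, so 332 needed; 333 in favor. Satisfied.

Valid — all requirements satisfied.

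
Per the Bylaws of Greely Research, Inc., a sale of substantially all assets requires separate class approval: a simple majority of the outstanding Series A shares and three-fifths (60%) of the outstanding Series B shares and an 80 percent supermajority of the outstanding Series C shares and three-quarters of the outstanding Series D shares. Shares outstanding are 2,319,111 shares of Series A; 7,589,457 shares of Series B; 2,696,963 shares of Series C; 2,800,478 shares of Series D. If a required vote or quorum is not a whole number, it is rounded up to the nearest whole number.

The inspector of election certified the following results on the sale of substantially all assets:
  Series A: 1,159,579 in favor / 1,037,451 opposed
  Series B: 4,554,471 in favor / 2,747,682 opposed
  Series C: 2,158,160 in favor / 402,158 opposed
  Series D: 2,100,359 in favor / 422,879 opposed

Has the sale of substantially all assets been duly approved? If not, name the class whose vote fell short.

Series A: a majority of 2319111 is 1159556; 1,159,556 required, 1,159,579 in favor — approved.
Series B: 3/5 of 7589457 = 4553674.20, rounded up to 4553675; 4,553,675 required, 4,554,471 in favor — approved.
Series C: 4/5 of 2696963 = 2157570.40, rounded up to 2157571; 2,157,571 required, 2,158,160 in favor — approved.
Series D: 3/4 of 2800478 = 2100358.50, rounded up to 2100359; 2,100,359 required, 2,100,359 in favor — approved.

Approved — every class gave the required vote.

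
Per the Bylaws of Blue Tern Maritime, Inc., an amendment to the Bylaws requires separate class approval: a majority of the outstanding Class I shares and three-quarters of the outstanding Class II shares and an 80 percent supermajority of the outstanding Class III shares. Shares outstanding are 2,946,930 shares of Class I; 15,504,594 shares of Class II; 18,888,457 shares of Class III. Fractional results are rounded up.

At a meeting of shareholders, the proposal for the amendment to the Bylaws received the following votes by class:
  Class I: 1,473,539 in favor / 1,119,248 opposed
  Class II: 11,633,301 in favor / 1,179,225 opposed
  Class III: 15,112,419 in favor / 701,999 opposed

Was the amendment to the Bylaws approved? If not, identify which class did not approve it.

Approved — every class gave the required vote.

Class I: a majority of 2946930 is 1473466; 1,473,466 required, 1,473,539 in favor — approved.
Class II: 3/4 of 15504594 = 11628445.50, rounded up to 11628446; 11,628,446 required, 11,633,301 in favor — approved.
Class III: 4/5 of 18888457 = 15110765.60, rounded up to 15110766; 15,110,766 required, 15,112,419 in favor — approved.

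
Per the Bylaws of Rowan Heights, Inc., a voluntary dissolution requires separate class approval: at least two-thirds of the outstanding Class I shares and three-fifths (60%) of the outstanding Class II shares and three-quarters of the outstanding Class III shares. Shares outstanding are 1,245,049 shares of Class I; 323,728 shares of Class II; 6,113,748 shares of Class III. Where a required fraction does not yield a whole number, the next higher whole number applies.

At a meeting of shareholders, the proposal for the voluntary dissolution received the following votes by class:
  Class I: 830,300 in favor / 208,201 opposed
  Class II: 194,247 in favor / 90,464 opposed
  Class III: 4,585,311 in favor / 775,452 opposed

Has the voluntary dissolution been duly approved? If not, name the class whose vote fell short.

Class I: 2/3 of 1245049 = 830032.67, rounded up to 830033; 830,033 required, 830,300 in favor — approved.
Class II: 3/5 of 323728 = 194236.80, rounded up to 194237; 194,237 required, 194,247 in favor — approved.
Class III: 3/4 of 6113748 = 4585311; 4,585,311 required, 4,585,311 in favor — approved.

Approved — every class gave the required vote.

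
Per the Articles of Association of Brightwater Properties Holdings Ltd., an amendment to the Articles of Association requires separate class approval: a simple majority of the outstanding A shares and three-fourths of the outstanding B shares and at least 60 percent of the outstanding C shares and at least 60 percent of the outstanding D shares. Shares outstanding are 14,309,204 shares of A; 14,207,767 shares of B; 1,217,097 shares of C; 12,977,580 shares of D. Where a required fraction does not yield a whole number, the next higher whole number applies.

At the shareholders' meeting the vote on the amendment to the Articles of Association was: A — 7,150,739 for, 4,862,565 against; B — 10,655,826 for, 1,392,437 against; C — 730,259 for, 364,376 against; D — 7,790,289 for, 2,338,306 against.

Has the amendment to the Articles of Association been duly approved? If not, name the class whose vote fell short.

A: a majority of 14309204 is 7154603; 7,154,603 required, 7,150,739 in favor — not approved.
B: 3/4 of 14207767 = 10655825.25, rounded up to 10655826; 10,655,826 required, 10,655,826 in favor — approved.
C: 3/5 of 1217097 = 730258.20, rounded up to 730259; 730,259 required, 730,259 in favor — approved.
D: 3/5 of 12977580 = 7786548; 7,786,548 required, 7,790,289 in favor — approved.

Not approved — the A shares did not give the required vote.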